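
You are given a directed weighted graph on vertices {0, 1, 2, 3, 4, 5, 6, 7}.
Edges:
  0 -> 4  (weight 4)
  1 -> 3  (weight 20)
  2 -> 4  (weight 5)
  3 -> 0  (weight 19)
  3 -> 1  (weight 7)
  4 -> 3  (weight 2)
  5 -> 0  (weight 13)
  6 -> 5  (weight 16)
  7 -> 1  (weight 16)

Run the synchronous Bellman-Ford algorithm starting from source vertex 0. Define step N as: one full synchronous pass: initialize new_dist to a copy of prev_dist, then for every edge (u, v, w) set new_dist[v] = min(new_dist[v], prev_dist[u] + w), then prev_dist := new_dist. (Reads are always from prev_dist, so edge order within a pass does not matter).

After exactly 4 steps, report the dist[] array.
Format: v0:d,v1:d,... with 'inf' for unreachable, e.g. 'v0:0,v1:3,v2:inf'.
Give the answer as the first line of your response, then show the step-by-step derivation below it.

v0:0,v1:13,v2:inf,v3:6,v4:4,v5:inf,v6:inf,v7:inf

step 1: dist = v0:0,v1:inf,v2:inf,v3:inf,v4:4,v5:inf,v6:inf,v7:inf
step 2: dist = v0:0,v1:inf,v2:inf,v3:6,v4:4,v5:inf,v6:inf,v7:inf
step 3: dist = v0:0,v1:13,v2:inf,v3:6,v4:4,v5:inf,v6:inf,v7:inf
step 4: dist = v0:0,v1:13,v2:inf,v3:6,v4:4,v5:inf,v6:inf,v7:inf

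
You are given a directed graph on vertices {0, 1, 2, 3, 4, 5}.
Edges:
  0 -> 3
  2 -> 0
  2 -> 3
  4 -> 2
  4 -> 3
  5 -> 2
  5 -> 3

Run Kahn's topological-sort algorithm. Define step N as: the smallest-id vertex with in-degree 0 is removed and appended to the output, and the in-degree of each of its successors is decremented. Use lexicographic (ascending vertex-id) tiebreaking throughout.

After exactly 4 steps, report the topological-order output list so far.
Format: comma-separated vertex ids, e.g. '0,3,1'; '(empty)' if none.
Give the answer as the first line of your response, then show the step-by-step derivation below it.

1,4,5,2

step 1: output 1; order=[1]; indeg=(1,0,2,4,0,0)
step 2: output 4; order=[1,4]; indeg=(1,0,1,3,0,0)
step 3: output 5; order=[1,4,5]; indeg=(1,0,0,2,0,0)
step 4: output 2; order=[1,4,5,2]; indeg=(0,0,0,1,0,0)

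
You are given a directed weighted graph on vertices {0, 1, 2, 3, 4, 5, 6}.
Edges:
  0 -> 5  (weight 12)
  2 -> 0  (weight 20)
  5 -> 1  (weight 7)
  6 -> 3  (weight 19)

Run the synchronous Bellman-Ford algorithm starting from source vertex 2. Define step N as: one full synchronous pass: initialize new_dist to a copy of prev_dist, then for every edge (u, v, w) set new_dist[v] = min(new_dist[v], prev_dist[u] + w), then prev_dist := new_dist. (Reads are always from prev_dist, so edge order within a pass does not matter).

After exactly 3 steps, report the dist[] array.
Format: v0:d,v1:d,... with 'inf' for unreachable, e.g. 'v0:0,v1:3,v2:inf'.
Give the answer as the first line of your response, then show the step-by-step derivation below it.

v0:20,v1:39,v2:0,v3:inf,v4:inf,v5:32,v6:inf

step 1: dist = v0:20,v1:inf,v2:0,v3:inf,v4:inf,v5:inf,v6:inf
step 2: dist = v0:20,v1:inf,v2:0,v3:inf,v4:inf,v5:32,v6:inf
step 3: dist = v0:20,v1:39,v2:0,v3:inf,v4:inf,v5:32,v6:inf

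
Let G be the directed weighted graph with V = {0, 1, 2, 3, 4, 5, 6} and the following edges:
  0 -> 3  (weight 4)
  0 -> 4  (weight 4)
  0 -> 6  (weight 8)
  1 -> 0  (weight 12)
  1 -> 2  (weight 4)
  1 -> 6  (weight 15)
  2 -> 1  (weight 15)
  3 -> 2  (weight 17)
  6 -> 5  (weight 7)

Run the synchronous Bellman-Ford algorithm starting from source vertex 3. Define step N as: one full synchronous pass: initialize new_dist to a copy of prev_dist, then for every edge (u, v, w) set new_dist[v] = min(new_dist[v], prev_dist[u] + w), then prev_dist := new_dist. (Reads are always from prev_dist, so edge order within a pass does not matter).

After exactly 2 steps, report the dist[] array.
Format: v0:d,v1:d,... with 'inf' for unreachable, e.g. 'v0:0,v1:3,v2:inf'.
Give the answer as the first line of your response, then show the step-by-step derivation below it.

v0:inf,v1:32,v2:17,v3:0,v4:inf,v5:inf,v6:inf

step 1: dist = v0:inf,v1:inf,v2:17,v3:0,v4:inf,v5:inf,v6:inf
step 2: dist = v0:inf,v1:32,v2:17,v3:0,v4:inf,v5:inf,v6:inf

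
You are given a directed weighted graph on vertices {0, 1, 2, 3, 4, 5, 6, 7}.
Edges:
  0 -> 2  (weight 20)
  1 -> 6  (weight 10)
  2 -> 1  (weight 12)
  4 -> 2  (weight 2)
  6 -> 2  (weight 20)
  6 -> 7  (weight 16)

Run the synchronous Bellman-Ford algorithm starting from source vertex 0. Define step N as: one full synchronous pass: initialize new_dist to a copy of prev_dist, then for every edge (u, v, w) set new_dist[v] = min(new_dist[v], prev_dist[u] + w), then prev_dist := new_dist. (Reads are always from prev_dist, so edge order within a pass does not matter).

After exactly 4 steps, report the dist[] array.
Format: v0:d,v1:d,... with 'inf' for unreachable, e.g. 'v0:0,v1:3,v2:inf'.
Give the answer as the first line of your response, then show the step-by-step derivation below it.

v0:0,v1:32,v2:20,v3:inf,v4:inf,v5:inf,v6:42,v7:58

step 1: dist = v0:0,v1:inf,v2:20,v3:inf,v4:inf,v5:inf,v6:inf,v7:inf
step 2: dist = v0:0,v1:32,v2:20,v3:inf,v4:inf,v5:inf,v6:inf,v7:inf
step 3: dist = v0:0,v1:32,v2:20,v3:inf,v4:inf,v5:inf,v6:42,v7:inf
step 4: dist = v0:0,v1:32,v2:20,v3:inf,v4:inf,v5:inf,v6:42,v7:58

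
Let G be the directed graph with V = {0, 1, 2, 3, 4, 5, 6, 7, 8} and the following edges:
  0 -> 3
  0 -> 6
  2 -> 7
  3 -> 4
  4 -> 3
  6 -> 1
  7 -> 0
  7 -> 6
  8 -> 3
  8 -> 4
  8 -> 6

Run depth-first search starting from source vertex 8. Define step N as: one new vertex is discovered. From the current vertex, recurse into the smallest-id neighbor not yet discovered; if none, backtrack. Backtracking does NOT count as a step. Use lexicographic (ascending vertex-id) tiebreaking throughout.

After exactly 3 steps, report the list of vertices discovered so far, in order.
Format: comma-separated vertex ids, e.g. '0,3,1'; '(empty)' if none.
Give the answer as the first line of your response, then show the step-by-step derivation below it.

8,3,4

step 1: discover 8; path=8; order=8
step 2: discover 3; path=8>3; order=8,3
step 3: discover 4; path=8>3>4; order=8,3,4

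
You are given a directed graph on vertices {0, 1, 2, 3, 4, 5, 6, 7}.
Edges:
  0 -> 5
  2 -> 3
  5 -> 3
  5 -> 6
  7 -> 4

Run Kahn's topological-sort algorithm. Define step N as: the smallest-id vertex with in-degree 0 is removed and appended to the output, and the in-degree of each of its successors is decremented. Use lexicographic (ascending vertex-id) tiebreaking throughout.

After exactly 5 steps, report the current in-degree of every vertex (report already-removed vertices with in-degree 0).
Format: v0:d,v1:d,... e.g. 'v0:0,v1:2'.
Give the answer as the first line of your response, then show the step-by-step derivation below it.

v0:0,v1:0,v2:0,v3:0,v4:1,v5:0,v6:0,v7:0

step 1: output 0; order=[0]; indeg=(0,0,0,2,1,0,1,0)
step 2: output 1; order=[0,1]; indeg=(0,0,0,2,1,0,1,0)
step 3: output 2; order=[0,1,2]; indeg=(0,0,0,1,1,0,1,0)
step 4: output 5; order=[0,1,2,5]; indeg=(0,0,0,0,1,0,0,0)
step 5: output 3; order=[0,1,2,5,3]; indeg=(0,0,0,0,1,0,0,0)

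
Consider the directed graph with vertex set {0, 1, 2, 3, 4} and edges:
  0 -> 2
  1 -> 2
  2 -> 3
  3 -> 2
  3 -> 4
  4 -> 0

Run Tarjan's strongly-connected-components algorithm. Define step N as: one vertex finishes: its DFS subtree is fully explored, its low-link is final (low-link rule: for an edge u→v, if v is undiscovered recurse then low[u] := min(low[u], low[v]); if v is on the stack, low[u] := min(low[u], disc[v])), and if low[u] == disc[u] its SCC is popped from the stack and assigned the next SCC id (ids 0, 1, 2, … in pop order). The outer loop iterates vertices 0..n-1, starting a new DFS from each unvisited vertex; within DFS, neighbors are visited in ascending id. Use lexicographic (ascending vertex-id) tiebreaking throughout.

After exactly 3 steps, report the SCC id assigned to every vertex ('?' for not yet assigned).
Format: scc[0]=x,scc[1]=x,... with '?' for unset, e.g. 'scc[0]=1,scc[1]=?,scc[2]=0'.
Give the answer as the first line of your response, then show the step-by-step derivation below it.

scc[0]=?,scc[1]=?,scc[2]=?,scc[3]=?,scc[4]=?

step 1: low=(low[0]=0,low[1]=?,low[2]=1,low[3]=1,low[4]=0); scc=(scc[0]=?,scc[1]=?,scc[2]=?,scc[3]=?,scc[4]=?)
step 2: low=(low[0]=0,low[1]=?,low[2]=1,low[3]=0,low[4]=0); scc=(scc[0]=?,scc[1]=?,scc[2]=?,scc[3]=?,scc[4]=?)
step 3: low=(low[0]=0,low[1]=?,low[2]=0,low[3]=0,low[4]=0); scc=(scc[0]=?,scc[1]=?,scc[2]=?,scc[3]=?,scc[4]=?)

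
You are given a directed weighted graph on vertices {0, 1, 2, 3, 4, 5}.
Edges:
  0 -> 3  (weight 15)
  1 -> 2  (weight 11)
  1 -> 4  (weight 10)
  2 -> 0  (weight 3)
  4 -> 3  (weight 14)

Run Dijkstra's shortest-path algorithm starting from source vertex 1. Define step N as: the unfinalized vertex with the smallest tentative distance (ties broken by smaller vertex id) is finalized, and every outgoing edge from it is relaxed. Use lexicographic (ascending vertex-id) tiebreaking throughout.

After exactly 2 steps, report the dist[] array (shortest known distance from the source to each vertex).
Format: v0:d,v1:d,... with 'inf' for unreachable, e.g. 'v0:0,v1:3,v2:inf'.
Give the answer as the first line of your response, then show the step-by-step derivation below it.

v0:inf,v1:0,v2:11,v3:24,v4:10,v5:inf

step 1: dist = v0:inf,v1:0,v2:11,v3:inf,v4:10,v5:inf
step 2: dist = v0:inf,v1:0,v2:11,v3:24,v4:10,v5:inf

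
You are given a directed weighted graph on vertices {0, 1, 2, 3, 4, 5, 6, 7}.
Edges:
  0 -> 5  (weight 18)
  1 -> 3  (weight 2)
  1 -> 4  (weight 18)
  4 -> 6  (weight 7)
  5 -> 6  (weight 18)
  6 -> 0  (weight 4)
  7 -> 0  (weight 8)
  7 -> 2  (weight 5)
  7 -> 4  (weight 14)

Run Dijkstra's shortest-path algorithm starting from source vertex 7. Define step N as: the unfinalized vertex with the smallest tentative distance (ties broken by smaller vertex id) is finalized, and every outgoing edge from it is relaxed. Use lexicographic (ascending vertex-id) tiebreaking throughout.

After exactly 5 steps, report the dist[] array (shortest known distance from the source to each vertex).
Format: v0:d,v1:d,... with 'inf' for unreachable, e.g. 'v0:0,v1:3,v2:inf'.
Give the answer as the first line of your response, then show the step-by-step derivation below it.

v0:8,v1:inf,v2:5,v3:inf,v4:14,v5:26,v6:21,v7:0

step 1: dist = v0:8,v1:inf,v2:5,v3:inf,v4:14,v5:inf,v6:inf,v7:0
step 2: dist = v0:8,v1:inf,v2:5,v3:inf,v4:14,v5:inf,v6:inf,v7:0
step 3: dist = v0:8,v1:inf,v2:5,v3:inf,v4:14,v5:26,v6:inf,v7:0
step 4: dist = v0:8,v1:inf,v2:5,v3:inf,v4:14,v5:26,v6:21,v7:0
step 5: dist = v0:8,v1:inf,v2:5,v3:inf,v4:14,v5:26,v6:21,v7:0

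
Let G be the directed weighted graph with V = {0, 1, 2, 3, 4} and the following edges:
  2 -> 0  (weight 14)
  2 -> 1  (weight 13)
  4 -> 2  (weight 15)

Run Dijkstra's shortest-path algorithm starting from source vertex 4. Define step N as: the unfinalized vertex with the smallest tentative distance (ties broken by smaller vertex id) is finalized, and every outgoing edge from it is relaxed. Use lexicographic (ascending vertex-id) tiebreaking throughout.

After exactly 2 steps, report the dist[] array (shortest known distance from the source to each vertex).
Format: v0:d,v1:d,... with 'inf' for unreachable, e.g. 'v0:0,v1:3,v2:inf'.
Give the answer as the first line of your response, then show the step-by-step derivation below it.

v0:29,v1:28,v2:15,v3:inf,v4:0

step 1: dist = v0:inf,v1:inf,v2:15,v3:inf,v4:0
step 2: dist = v0:29,v1:28,v2:15,v3:inf,v4:0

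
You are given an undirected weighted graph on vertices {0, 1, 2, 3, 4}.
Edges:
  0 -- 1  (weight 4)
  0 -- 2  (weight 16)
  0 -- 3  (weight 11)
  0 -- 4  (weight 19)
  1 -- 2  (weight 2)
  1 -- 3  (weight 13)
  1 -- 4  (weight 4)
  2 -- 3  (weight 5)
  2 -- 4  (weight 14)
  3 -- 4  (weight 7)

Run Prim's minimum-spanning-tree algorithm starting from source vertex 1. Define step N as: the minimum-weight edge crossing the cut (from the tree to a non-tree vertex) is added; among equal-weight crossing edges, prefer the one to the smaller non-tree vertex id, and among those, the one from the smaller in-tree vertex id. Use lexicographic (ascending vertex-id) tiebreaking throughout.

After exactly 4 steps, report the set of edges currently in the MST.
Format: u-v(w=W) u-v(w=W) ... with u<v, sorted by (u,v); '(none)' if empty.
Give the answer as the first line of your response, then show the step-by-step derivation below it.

0-1(w=4) 1-2(w=2) 1-4(w=4) 2-3(w=5)

step 1: add edge 1-2 (w=2); MST = {1-2(w=2)}
step 2: add edge 0-1 (w=4); MST = {0-1(w=4) 1-2(w=2)}
step 3: add edge 1-4 (w=4); MST = {0-1(w=4) 1-2(w=2) 1-4(w=4)}
step 4: add edge 2-3 (w=5); MST = {0-1(w=4) 1-2(w=2) 1-4(w=4) 2-3(w=5)}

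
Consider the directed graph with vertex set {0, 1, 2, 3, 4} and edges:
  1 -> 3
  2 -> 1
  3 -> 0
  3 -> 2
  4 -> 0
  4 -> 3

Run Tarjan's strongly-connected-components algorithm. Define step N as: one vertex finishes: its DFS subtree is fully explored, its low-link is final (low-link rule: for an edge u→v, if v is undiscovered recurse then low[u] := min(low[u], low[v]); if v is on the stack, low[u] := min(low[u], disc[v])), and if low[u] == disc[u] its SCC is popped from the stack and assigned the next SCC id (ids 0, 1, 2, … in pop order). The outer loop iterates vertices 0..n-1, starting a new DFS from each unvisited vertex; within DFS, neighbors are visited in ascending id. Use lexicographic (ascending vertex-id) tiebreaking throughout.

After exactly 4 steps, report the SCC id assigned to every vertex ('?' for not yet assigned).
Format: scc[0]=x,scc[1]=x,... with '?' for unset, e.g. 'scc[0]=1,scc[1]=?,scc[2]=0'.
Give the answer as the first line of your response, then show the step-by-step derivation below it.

scc[0]=0,scc[1]=1,scc[2]=1,scc[3]=1,scc[4]=?

step 1: low=(low[0]=0,low[1]=?,low[2]=?,low[3]=?,low[4]=?); scc=(scc[0]=0,scc[1]=?,scc[2]=?,scc[3]=?,scc[4]=?)
step 2: low=(low[0]=0,low[1]=1,low[2]=1,low[3]=2,low[4]=?); scc=(scc[0]=0,scc[1]=?,scc[2]=?,scc[3]=?,scc[4]=?)
step 3: low=(low[0]=0,low[1]=1,low[2]=1,low[3]=1,low[4]=?); scc=(scc[0]=0,scc[1]=?,scc[2]=?,scc[3]=?,scc[4]=?)
step 4: low=(low[0]=0,low[1]=1,low[2]=1,low[3]=1,low[4]=?); scc=(scc[0]=0,scc[1]=1,scc[2]=1,scc[3]=1,scc[4]=?)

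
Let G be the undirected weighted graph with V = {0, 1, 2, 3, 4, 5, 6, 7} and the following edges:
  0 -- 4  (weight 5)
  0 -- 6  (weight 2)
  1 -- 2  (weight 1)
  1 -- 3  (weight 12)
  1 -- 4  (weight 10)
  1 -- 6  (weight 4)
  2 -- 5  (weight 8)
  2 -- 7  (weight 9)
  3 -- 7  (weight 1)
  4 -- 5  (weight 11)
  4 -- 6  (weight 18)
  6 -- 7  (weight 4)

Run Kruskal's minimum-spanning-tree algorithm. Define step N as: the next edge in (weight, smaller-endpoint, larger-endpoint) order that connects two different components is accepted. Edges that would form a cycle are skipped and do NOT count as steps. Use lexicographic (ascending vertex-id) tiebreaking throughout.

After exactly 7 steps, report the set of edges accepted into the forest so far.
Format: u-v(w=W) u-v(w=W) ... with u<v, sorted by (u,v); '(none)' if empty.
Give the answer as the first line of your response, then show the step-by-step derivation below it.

0-4(w=5) 0-6(w=2) 1-2(w=1) 1-6(w=4) 2-5(w=8) 3-7(w=1) 6-7(w=4)

step 1: add edge 1-2 (w=1); MST = {1-2(w=1)}
step 2: add edge 3-7 (w=1); MST = {1-2(w=1) 3-7(w=1)}
step 3: add edge 0-6 (w=2); MST = {0-6(w=2) 1-2(w=1) 3-7(w=1)}
step 4: add edge 1-6 (w=4); MST = {0-6(w=2) 1-2(w=1) 1-6(w=4) 3-7(w=1)}
step 5: add edge 6-7 (w=4); MST = {0-6(w=2) 1-2(w=1) 1-6(w=4) 3-7(w=1) 6-7(w=4)}
step 6: add edge 0-4 (w=5); MST = {0-4(w=5) 0-6(w=2) 1-2(w=1) 1-6(w=4) 3-7(w=1) 6-7(w=4)}
step 7: add edge 2-5 (w=8); MST = {0-4(w=5) 0-6(w=2) 1-2(w=1) 1-6(w=4) 2-5(w=8) 3-7(w=1) 6-7(w=4)}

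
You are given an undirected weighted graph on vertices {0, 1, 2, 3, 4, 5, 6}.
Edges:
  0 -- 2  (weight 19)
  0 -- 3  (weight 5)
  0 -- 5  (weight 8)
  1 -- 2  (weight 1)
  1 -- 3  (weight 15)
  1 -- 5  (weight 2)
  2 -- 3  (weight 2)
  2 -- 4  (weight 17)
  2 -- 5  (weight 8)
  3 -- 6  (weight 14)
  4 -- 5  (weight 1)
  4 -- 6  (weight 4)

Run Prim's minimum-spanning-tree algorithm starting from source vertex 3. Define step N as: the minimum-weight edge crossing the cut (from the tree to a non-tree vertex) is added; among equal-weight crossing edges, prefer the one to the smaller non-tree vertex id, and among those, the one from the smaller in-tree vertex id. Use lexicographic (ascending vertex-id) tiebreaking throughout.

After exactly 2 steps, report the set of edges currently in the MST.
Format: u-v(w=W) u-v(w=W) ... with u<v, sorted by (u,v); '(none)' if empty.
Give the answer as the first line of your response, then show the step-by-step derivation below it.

1-2(w=1) 2-3(w=2)

step 1: add edge 2-3 (w=2); MST = {2-3(w=2)}
step 2: add edge 1-2 (w=1); MST = {1-2(w=1) 2-3(w=2)}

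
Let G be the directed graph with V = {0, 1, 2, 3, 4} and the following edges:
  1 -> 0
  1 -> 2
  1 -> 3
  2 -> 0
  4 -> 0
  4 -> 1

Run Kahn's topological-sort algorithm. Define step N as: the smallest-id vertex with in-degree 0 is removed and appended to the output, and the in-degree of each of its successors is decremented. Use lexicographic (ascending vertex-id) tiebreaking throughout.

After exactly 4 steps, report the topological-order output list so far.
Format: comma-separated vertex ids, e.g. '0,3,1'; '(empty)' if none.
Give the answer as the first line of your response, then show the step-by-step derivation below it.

4,1,2,0

step 1: output 4; order=[4]; indeg=(2,0,1,1,0)
step 2: output 1; order=[4,1]; indeg=(1,0,0,0,0)
step 3: output 2; order=[4,1,2]; indeg=(0,0,0,0,0)
step 4: output 0; order=[4,1,2,0]; indeg=(0,0,0,0,0)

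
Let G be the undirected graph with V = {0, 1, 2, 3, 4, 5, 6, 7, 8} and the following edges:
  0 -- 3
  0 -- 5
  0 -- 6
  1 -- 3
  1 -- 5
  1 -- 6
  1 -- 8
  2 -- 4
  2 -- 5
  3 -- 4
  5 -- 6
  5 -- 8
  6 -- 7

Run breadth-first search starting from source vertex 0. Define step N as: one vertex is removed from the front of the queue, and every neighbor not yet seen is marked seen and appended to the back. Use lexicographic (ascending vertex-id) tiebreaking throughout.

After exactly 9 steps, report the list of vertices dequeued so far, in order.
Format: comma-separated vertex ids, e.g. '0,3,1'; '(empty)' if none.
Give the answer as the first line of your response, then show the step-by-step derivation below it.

0,3,5,6,1,4,2,8,7

step 1: dequeue 0; queue=[3,5,6]; order=0
step 2: dequeue 3; queue=[5,6,1,4]; order=0,3
step 3: dequeue 5; queue=[6,1,4,2,8]; order=0,3,5
step 4: dequeue 6; queue=[1,4,2,8,7]; order=0,3,5,6
step 5: dequeue 1; queue=[4,2,8,7]; order=0,3,5,6,1
step 6: dequeue 4; queue=[2,8,7]; order=0,3,5,6,1,4
step 7: dequeue 2; queue=[8,7]; order=0,3,5,6,1,4,2
step 8: dequeue 8; queue=[7]; order=0,3,5,6,1,4,2,8
step 9: dequeue 7; queue=[(empty)]; order=0,3,5,6,1,4,2,8,7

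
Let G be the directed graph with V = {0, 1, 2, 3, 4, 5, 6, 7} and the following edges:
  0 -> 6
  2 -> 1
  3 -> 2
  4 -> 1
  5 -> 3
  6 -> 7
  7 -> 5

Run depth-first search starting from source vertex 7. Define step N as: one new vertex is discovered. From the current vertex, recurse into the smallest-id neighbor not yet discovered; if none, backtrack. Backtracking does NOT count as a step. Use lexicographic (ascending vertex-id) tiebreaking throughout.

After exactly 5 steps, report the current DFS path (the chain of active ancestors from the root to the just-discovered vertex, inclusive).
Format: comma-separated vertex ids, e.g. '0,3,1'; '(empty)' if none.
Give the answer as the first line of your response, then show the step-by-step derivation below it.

7,5,3,2,1

step 1: discover 7; path=7; order=7
step 2: discover 5; path=7>5; order=7,5
step 3: discover 3; path=7>5>3; order=7,5,3
step 4: discover 2; path=7>5>3>2; order=7,5,3,2
step 5: discover 1; path=7>5>3>2>1; order=7,5,3,2,1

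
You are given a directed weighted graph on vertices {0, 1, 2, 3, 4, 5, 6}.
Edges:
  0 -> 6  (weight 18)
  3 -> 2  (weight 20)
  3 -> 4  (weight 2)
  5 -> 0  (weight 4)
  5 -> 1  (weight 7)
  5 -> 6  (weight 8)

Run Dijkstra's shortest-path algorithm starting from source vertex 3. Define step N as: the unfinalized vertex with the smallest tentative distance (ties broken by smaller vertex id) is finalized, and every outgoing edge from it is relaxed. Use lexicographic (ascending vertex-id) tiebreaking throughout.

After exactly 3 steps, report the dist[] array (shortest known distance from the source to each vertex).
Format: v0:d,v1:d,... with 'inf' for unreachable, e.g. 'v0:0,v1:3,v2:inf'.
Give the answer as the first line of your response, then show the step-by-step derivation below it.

v0:inf,v1:inf,v2:20,v3:0,v4:2,v5:inf,v6:inf

step 1: dist = v0:inf,v1:inf,v2:20,v3:0,v4:2,v5:inf,v6:inf
step 2: dist = v0:inf,v1:inf,v2:20,v3:0,v4:2,v5:inf,v6:inf
step 3: dist = v0:inf,v1:inf,v2:20,v3:0,v4:2,v5:inf,v6:inf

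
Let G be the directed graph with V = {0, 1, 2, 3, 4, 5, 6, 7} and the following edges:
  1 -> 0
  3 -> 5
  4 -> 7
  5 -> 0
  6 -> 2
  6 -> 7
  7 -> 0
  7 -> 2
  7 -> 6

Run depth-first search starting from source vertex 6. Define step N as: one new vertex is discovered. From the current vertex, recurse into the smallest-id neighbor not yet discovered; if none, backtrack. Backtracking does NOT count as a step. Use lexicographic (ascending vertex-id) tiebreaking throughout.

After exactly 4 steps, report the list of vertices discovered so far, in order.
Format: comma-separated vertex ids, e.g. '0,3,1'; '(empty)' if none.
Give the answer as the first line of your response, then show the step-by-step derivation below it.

6,2,7,0

step 1: discover 6; path=6; order=6
step 2: discover 2; path=6>2; order=6,2
step 3: discover 7; path=6>7; order=6,2,7
step 4: discover 0; path=6>7>0; order=6,2,7,0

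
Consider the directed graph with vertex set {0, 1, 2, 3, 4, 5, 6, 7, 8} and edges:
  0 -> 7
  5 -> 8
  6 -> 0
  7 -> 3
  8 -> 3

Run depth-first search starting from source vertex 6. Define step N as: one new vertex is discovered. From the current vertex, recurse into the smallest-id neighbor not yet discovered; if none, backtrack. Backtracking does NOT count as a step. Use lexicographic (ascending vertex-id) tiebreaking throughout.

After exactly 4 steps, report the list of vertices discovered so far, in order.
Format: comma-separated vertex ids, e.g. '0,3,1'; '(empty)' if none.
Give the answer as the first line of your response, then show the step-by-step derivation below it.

6,0,7,3

step 1: discover 6; path=6; order=6
step 2: discover 0; path=6>0; order=6,0
step 3: discover 7; path=6>0>7; order=6,0,7
step 4: discover 3; path=6>0>7>3; order=6,0,7,3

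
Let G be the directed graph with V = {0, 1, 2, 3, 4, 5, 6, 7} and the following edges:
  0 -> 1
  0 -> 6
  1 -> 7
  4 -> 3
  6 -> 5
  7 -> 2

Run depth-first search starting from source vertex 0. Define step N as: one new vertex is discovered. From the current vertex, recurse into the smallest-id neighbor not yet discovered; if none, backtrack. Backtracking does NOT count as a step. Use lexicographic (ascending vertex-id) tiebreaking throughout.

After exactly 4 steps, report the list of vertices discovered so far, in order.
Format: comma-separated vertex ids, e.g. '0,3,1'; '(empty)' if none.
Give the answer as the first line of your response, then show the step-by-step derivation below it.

0,1,7,2

step 1: discover 0; path=0; order=0
step 2: discover 1; path=0>1; order=0,1
step 3: discover 7; path=0>1>7; order=0,1,7
step 4: discover 2; path=0>1>7>2; order=0,1,7,2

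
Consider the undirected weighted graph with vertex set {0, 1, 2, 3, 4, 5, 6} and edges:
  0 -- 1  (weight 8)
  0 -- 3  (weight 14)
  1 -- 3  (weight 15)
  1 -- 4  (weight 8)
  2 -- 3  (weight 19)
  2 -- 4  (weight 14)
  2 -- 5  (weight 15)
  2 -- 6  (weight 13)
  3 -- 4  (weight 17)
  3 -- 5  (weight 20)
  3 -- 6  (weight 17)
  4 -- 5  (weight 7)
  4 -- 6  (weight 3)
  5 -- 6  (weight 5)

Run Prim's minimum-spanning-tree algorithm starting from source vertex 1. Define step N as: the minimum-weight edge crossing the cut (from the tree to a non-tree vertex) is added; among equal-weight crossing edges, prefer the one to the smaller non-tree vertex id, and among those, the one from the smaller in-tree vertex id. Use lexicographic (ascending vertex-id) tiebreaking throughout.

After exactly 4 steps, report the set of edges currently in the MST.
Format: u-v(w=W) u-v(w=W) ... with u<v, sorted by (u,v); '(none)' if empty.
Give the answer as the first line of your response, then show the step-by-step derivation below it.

0-1(w=8) 1-4(w=8) 4-6(w=3) 5-6(w=5)

step 1: add edge 0-1 (w=8); MST = {0-1(w=8)}
step 2: add edge 1-4 (w=8); MST = {0-1(w=8) 1-4(w=8)}
step 3: add edge 4-6 (w=3); MST = {0-1(w=8) 1-4(w=8) 4-6(w=3)}
step 4: add edge 5-6 (w=5); MST = {0-1(w=8) 1-4(w=8) 4-6(w=3) 5-6(w=5)}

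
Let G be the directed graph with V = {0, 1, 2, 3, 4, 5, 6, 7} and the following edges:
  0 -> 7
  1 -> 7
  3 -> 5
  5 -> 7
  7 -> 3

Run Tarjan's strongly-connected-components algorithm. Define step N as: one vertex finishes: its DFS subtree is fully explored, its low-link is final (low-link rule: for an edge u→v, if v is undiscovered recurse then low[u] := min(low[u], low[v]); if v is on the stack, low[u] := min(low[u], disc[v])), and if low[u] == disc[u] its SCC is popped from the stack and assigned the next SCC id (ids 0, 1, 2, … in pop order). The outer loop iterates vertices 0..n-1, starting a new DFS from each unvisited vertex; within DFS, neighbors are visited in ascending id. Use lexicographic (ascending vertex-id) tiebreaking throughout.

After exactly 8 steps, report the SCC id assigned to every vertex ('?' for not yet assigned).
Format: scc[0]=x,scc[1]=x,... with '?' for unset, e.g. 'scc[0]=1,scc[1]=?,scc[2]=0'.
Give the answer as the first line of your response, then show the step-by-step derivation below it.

scc[0]=1,scc[1]=2,scc[2]=3,scc[3]=0,scc[4]=4,scc[5]=0,scc[6]=5,scc[7]=0

step 1: low=(low[0]=0,low[1]=?,low[2]=?,low[3]=2,low[4]=?,low[5]=1,low[6]=?,low[7]=1); scc=(scc[0]=?,scc[1]=?,scc[2]=?,scc[3]=?,scc[4]=?,scc[5]=?,scc[6]=?,scc[7]=?)
step 2: low=(low[0]=0,low[1]=?,low[2]=?,low[3]=1,low[4]=?,low[5]=1,low[6]=?,low[7]=1); scc=(scc[0]=?,scc[1]=?,scc[2]=?,scc[3]=?,scc[4]=?,scc[5]=?,scc[6]=?,scc[7]=?)
step 3: low=(low[0]=0,low[1]=?,low[2]=?,low[3]=1,low[4]=?,low[5]=1,low[6]=?,low[7]=1); scc=(scc[0]=?,scc[1]=?,scc[2]=?,scc[3]=0,scc[4]=?,scc[5]=0,scc[6]=?,scc[7]=0)
step 4: low=(low[0]=0,low[1]=?,low[2]=?,low[3]=1,low[4]=?,low[5]=1,low[6]=?,low[7]=1); scc=(scc[0]=1,scc[1]=?,scc[2]=?,scc[3]=0,scc[4]=?,scc[5]=0,scc[6]=?,scc[7]=0)
step 5: low=(low[0]=0,low[1]=4,low[2]=?,low[3]=1,low[4]=?,low[5]=1,low[6]=?,low[7]=1); scc=(scc[0]=1,scc[1]=2,scc[2]=?,scc[3]=0,scc[4]=?,scc[5]=0,scc[6]=?,scc[7]=0)
step 6: low=(low[0]=0,low[1]=4,low[2]=5,low[3]=1,low[4]=?,low[5]=1,low[6]=?,low[7]=1); scc=(scc[0]=1,scc[1]=2,scc[2]=3,scc[3]=0,scc[4]=?,scc[5]=0,scc[6]=?,scc[7]=0)
step 7: low=(low[0]=0,low[1]=4,low[2]=5,low[3]=1,low[4]=6,low[5]=1,low[6]=?,low[7]=1); scc=(scc[0]=1,scc[1]=2,scc[2]=3,scc[3]=0,scc[4]=4,scc[5]=0,scc[6]=?,scc[7]=0)
step 8: low=(low[0]=0,low[1]=4,low[2]=5,low[3]=1,low[4]=6,low[5]=1,low[6]=7,low[7]=1); scc=(scc[0]=1,scc[1]=2,scc[2]=3,scc[3]=0,scc[4]=4,scc[5]=0,scc[6]=5,scc[7]=0)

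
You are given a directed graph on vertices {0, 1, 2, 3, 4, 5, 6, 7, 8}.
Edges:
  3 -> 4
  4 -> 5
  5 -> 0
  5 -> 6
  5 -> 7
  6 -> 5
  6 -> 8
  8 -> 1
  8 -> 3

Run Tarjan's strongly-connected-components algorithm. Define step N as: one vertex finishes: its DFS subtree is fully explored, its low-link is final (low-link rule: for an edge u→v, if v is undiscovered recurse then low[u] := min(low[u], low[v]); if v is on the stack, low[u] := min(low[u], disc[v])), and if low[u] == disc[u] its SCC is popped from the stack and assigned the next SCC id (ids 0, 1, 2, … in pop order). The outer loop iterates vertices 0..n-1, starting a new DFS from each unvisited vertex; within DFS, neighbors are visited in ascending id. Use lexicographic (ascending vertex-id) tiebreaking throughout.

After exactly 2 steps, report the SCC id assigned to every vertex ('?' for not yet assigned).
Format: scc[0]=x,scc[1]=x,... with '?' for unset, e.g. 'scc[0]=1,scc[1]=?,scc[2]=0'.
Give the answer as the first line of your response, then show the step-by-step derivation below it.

scc[0]=0,scc[1]=1,scc[2]=?,scc[3]=?,scc[4]=?,scc[5]=?,scc[6]=?,scc[7]=?,scc[8]=?

step 1: low=(low[0]=0,low[1]=?,low[2]=?,low[3]=?,low[4]=?,low[5]=?,low[6]=?,low[7]=?,low[8]=?); scc=(scc[0]=0,scc[1]=?,scc[2]=?,scc[3]=?,scc[4]=?,scc[5]=?,scc[6]=?,scc[7]=?,scc[8]=?)
step 2: low=(low[0]=0,low[1]=1,low[2]=?,low[3]=?,low[4]=?,low[5]=?,low[6]=?,low[7]=?,low[8]=?); scc=(scc[0]=0,scc[1]=1,scc[2]=?,scc[3]=?,scc[4]=?,scc[5]=?,scc[6]=?,scc[7]=?,scc[8]=?)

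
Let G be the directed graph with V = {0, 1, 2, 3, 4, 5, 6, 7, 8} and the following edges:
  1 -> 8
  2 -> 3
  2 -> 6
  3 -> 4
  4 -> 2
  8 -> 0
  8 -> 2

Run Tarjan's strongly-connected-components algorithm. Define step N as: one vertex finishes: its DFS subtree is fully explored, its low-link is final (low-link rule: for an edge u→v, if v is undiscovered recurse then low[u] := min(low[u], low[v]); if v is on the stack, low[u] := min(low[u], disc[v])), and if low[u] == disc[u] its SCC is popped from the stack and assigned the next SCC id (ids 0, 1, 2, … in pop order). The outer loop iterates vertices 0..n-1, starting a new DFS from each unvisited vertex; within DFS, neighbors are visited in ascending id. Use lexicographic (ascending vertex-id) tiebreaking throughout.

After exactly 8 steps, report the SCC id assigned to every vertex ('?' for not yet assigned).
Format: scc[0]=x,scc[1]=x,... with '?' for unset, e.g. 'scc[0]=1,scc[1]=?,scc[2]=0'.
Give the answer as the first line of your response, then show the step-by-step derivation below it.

scc[0]=0,scc[1]=4,scc[2]=2,scc[3]=2,scc[4]=2,scc[5]=5,scc[6]=1,scc[7]=?,scc[8]=3

step 1: low=(low[0]=0,low[1]=?,low[2]=?,low[3]=?,low[4]=?,low[5]=?,low[6]=?,low[7]=?,low[8]=?); scc=(scc[0]=0,scc[1]=?,scc[2]=?,scc[3]=?,scc[4]=?,scc[5]=?,scc[6]=?,scc[7]=?,scc[8]=?)
step 2: low=(low[0]=0,low[1]=1,low[2]=3,low[3]=4,low[4]=3,low[5]=?,low[6]=?,low[7]=?,low[8]=2); scc=(scc[0]=0,scc[1]=?,scc[2]=?,scc[3]=?,scc[4]=?,scc[5]=?,scc[6]=?,scc[7]=?,scc[8]=?)
step 3: low=(low[0]=0,low[1]=1,low[2]=3,low[3]=3,low[4]=3,low[5]=?,low[6]=?,low[7]=?,low[8]=2); scc=(scc[0]=0,scc[1]=?,scc[2]=?,scc[3]=?,scc[4]=?,scc[5]=?,scc[6]=?,scc[7]=?,scc[8]=?)
step 4: low=(low[0]=0,low[1]=1,low[2]=3,low[3]=3,low[4]=3,low[5]=?,low[6]=6,low[7]=?,low[8]=2); scc=(scc[0]=0,scc[1]=?,scc[2]=?,scc[3]=?,scc[4]=?,scc[5]=?,scc[6]=1,scc[7]=?,scc[8]=?)
step 5: low=(low[0]=0,low[1]=1,low[2]=3,low[3]=3,low[4]=3,low[5]=?,low[6]=6,low[7]=?,low[8]=2); scc=(scc[0]=0,scc[1]=?,scc[2]=2,scc[3]=2,scc[4]=2,scc[5]=?,scc[6]=1,scc[7]=?,scc[8]=?)
step 6: low=(low[0]=0,low[1]=1,low[2]=3,low[3]=3,low[4]=3,low[5]=?,low[6]=6,low[7]=?,low[8]=2); scc=(scc[0]=0,scc[1]=?,scc[2]=2,scc[3]=2,scc[4]=2,scc[5]=?,scc[6]=1,scc[7]=?,scc[8]=3)
step 7: low=(low[0]=0,low[1]=1,low[2]=3,low[3]=3,low[4]=3,low[5]=?,low[6]=6,low[7]=?,low[8]=2); scc=(scc[0]=0,scc[1]=4,scc[2]=2,scc[3]=2,scc[4]=2,scc[5]=?,scc[6]=1,scc[7]=?,scc[8]=3)
step 8: low=(low[0]=0,low[1]=1,low[2]=3,low[3]=3,low[4]=3,low[5]=7,low[6]=6,low[7]=?,low[8]=2); scc=(scc[0]=0,scc[1]=4,scc[2]=2,scc[3]=2,scc[4]=2,scc[5]=5,scc[6]=1,scc[7]=?,scc[8]=3)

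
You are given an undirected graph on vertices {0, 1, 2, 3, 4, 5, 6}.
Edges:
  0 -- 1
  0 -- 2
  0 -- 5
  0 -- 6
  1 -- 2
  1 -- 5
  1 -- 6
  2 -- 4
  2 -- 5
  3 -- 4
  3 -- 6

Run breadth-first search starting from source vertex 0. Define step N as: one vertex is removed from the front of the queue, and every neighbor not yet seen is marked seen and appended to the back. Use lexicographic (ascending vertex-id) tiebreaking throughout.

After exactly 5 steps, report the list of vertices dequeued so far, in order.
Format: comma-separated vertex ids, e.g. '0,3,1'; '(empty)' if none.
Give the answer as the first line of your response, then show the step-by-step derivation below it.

0,1,2,5,6

step 1: dequeue 0; queue=[1,2,5,6]; order=0
step 2: dequeue 1; queue=[2,5,6]; order=0,1
step 3: dequeue 2; queue=[5,6,4]; order=0,1,2
step 4: dequeue 5; queue=[6,4]; order=0,1,2,5
step 5: dequeue 6; queue=[4,3]; order=0,1,2,5,6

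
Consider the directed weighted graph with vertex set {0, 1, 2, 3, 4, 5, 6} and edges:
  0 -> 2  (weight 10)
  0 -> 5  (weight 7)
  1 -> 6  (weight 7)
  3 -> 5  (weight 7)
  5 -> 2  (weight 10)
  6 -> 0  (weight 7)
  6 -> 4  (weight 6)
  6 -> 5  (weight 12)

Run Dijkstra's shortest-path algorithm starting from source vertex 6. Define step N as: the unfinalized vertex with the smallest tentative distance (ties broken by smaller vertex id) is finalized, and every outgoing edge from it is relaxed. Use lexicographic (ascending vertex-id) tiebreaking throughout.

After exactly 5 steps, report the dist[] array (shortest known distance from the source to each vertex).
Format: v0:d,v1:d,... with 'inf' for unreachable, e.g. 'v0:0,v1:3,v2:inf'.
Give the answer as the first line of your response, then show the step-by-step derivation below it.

v0:7,v1:inf,v2:17,v3:inf,v4:6,v5:12,v6:0

step 1: dist = v0:7,v1:inf,v2:inf,v3:inf,v4:6,v5:12,v6:0
step 2: dist = v0:7,v1:inf,v2:inf,v3:inf,v4:6,v5:12,v6:0
step 3: dist = v0:7,v1:inf,v2:17,v3:inf,v4:6,v5:12,v6:0
step 4: dist = v0:7,v1:inf,v2:17,v3:inf,v4:6,v5:12,v6:0
step 5: dist = v0:7,v1:inf,v2:17,v3:inf,v4:6,v5:12,v6:0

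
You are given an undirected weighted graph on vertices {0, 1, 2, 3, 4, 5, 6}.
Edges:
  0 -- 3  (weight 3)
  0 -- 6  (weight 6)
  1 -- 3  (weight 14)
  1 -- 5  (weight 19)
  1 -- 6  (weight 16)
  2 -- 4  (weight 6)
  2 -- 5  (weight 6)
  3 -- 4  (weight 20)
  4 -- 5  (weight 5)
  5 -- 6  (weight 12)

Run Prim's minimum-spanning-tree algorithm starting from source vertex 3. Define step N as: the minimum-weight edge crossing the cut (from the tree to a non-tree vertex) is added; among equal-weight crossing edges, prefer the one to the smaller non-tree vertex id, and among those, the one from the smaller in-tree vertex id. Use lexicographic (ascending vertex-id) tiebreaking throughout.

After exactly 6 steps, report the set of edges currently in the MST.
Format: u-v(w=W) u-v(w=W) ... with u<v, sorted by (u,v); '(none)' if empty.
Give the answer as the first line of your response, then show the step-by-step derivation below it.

0-3(w=3) 0-6(w=6) 1-3(w=14) 2-4(w=6) 4-5(w=5) 5-6(w=12)

step 1: add edge 0-3 (w=3); MST = {0-3(w=3)}
step 2: add edge 0-6 (w=6); MST = {0-3(w=3) 0-6(w=6)}
step 3: add edge 5-6 (w=12); MST = {0-3(w=3) 0-6(w=6) 5-6(w=12)}
step 4: add edge 4-5 (w=5); MST = {0-3(w=3) 0-6(w=6) 4-5(w=5) 5-6(w=12)}
step 5: add edge 2-4 (w=6); MST = {0-3(w=3) 0-6(w=6) 2-4(w=6) 4-5(w=5) 5-6(w=12)}
step 6: add edge 1-3 (w=14); MST = {0-3(w=3) 0-6(w=6) 1-3(w=14) 2-4(w=6) 4-5(w=5) 5-6(w=12)}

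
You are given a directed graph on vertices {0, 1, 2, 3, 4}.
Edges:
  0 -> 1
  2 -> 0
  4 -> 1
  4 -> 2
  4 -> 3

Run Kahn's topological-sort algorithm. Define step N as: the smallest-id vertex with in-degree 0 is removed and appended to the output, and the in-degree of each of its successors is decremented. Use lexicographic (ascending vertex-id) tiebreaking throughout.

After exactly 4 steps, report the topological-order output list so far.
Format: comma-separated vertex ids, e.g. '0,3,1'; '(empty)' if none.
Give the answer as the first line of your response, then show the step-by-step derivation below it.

4,2,0,1

step 1: output 4; order=[4]; indeg=(1,1,0,0,0)
step 2: output 2; order=[4,2]; indeg=(0,1,0,0,0)
step 3: output 0; order=[4,2,0]; indeg=(0,0,0,0,0)
step 4: output 1; order=[4,2,0,1]; indeg=(0,0,0,0,0)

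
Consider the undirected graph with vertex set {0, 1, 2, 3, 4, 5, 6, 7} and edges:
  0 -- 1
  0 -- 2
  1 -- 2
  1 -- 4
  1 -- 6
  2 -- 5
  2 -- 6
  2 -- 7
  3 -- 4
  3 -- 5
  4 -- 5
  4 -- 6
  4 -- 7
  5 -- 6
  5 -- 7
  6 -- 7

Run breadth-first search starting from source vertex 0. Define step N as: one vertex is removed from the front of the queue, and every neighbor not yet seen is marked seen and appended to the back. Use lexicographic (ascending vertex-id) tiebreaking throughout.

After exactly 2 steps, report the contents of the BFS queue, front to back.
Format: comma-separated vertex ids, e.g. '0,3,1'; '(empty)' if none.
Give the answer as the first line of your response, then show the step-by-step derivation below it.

2,4,6

step 1: dequeue 0; queue=[1,2]; order=0
step 2: dequeue 1; queue=[2,4,6]; order=0,1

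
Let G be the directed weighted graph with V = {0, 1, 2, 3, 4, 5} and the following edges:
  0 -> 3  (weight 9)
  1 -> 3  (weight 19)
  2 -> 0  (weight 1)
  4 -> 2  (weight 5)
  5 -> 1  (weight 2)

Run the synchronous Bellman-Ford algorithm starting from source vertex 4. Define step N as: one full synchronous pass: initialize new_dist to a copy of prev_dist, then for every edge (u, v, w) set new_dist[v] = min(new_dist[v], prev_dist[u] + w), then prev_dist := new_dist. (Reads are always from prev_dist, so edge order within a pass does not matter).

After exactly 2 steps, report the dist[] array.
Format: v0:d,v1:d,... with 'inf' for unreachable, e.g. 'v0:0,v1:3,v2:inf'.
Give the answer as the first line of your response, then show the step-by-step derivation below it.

v0:6,v1:inf,v2:5,v3:inf,v4:0,v5:inf

step 1: dist = v0:inf,v1:inf,v2:5,v3:inf,v4:0,v5:inf
step 2: dist = v0:6,v1:inf,v2:5,v3:inf,v4:0,v5:inf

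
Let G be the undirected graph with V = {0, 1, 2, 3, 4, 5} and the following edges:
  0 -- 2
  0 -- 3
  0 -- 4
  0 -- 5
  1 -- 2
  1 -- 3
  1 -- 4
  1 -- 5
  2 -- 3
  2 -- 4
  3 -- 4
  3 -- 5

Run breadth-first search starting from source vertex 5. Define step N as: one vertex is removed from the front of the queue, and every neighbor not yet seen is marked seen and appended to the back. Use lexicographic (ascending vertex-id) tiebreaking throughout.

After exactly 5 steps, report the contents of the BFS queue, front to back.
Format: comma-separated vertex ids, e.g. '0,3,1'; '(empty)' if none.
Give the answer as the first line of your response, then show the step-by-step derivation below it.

4

step 1: dequeue 5; queue=[0,1,3]; order=5
step 2: dequeue 0; queue=[1,3,2,4]; order=5,0
step 3: dequeue 1; queue=[3,2,4]; order=5,0,1
step 4: dequeue 3; queue=[2,4]; order=5,0,1,3
step 5: dequeue 2; queue=[4]; order=5,0,1,3,2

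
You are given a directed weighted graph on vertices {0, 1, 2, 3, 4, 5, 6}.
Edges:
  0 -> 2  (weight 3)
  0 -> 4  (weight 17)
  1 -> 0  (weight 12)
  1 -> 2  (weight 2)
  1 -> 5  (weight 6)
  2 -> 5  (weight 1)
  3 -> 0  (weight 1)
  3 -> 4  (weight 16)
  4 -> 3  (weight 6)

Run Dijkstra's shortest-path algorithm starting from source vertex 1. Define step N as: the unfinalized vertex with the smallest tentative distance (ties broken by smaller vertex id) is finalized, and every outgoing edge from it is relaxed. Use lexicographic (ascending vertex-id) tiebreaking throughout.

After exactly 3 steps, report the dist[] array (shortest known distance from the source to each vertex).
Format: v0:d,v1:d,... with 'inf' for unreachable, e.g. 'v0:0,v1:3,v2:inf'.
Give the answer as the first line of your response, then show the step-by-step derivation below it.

v0:12,v1:0,v2:2,v3:inf,v4:inf,v5:3,v6:inf

step 1: dist = v0:12,v1:0,v2:2,v3:inf,v4:inf,v5:6,v6:inf
step 2: dist = v0:12,v1:0,v2:2,v3:inf,v4:inf,v5:3,v6:inf
step 3: dist = v0:12,v1:0,v2:2,v3:inf,v4:inf,v5:3,v6:inf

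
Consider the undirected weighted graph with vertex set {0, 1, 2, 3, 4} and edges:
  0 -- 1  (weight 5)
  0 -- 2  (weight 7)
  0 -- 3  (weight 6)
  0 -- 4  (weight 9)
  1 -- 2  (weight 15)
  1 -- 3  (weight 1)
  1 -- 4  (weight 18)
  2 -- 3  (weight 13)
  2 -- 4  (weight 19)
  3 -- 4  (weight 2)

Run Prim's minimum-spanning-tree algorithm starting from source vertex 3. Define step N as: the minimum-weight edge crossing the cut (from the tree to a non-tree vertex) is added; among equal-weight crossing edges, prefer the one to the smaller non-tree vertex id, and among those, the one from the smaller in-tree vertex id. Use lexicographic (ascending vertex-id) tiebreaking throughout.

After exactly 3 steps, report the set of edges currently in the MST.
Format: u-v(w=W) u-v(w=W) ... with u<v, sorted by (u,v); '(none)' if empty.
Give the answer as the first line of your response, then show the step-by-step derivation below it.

0-1(w=5) 1-3(w=1) 3-4(w=2)

step 1: add edge 1-3 (w=1); MST = {1-3(w=1)}
step 2: add edge 3-4 (w=2); MST = {1-3(w=1) 3-4(w=2)}
step 3: add edge 0-1 (w=5); MST = {0-1(w=5) 1-3(w=1) 3-4(w=2)}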